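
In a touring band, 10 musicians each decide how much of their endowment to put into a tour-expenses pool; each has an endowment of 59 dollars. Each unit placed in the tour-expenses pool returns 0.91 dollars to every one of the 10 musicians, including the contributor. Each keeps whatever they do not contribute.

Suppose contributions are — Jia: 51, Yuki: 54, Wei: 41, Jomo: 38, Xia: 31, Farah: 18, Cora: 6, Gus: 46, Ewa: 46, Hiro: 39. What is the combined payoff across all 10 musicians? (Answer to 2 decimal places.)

Total contributed: 51 + 54 + 41 + 38 + 31 + 18 + 6 + 46 + 46 + 39 = 370; total kept: 10 × 59 − 370 = 220.
The tour-expenses pool pays out 0.91 × 10 × 370 = 3367.00 in aggregate.
Group total = 220 + 3367.00 = 3587.00.

3587.00 dollars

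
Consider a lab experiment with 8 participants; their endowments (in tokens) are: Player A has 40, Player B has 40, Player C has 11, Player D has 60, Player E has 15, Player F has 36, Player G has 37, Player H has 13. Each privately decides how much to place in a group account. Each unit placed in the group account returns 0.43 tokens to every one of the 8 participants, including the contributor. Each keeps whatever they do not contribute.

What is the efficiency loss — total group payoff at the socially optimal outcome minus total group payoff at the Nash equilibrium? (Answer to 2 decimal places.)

614.88 tokens

The private return per contributed unit is 0.43 < 1 for everyone, so the Nash equilibrium is zero contribution and the group total is Σ E_j = 40 + 40 + 11 + 60 + 15 + 36 + 37 + 13 = 252.
Each contributed unit returns 3.440 to the group, so the social optimum is full contribution by everyone: group total = 3.440 × 252 = 866.88.
Efficiency loss = (3.440 − 1) × 252 = 614.88.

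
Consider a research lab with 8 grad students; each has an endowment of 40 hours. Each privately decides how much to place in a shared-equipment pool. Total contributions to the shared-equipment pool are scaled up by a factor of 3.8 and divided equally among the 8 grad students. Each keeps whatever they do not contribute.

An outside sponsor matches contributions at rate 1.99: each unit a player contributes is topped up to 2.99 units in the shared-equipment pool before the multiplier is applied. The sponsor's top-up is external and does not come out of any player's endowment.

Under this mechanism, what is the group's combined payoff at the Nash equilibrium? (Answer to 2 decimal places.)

3635.84 hours

The effective private return per unit is now 3.8 × 2.99 / 8 = 1.4203 > 1, so every player's dominant strategy flips to full contribution.
So the Nash equilibrium is full contribution by all 8; the group earns 3.8 × 2.99 × 320 = 3635.84.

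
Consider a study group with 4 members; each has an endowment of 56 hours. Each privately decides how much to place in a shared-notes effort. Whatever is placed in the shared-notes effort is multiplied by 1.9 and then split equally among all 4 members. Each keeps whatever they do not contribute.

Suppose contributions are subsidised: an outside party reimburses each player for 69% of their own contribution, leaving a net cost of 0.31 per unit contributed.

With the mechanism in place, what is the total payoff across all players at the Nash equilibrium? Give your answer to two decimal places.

580.16 hours

The effective private return per unit is now (1.9/4) / 0.31 = 1.5323 > 1, so every player's dominant strategy flips to full contribution.
At the Nash equilibrium everyone contributes 56. Group total payoff = 4 × (56 × 0.69 + 1.9 × 56) = 580.16.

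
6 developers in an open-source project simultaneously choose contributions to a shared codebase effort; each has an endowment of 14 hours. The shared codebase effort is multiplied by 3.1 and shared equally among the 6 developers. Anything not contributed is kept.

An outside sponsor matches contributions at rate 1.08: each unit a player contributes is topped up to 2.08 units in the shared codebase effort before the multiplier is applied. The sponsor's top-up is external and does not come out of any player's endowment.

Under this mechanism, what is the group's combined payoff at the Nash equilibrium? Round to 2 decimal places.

541.63 hours

Under the mechanism each unit contributed yields 3.1 × 2.08 / 6 = 1.0747 back to its contributor per unit of net cost, which exceeds 1, making full contribution the dominant choice for everyone.
At the Nash equilibrium everyone contributes 14. Group total payoff = 3.1 × 2.08 × 84 = 541.63.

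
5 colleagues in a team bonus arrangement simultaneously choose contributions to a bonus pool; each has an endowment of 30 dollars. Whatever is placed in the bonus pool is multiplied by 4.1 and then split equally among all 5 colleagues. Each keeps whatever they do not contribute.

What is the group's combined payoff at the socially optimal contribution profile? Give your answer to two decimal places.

Each contributed unit returns 4.100 to the group as a whole (0.8200 to each of 5 players), which exceeds 1, so the social optimum is full contribution: group total = 4.100 × 150 = 615.00.

615.00 dollars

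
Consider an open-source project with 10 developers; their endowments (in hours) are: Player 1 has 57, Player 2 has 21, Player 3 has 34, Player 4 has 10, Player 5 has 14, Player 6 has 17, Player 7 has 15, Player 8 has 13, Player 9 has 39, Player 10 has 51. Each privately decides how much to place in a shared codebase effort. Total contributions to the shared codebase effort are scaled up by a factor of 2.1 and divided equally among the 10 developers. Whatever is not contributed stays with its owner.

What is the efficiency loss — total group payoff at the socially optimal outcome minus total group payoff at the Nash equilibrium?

298.10 hours

The private return per contributed unit is 2.1/10 = 0.2100 < 1 for every player regardless of endowment, so the Nash equilibrium is zero contribution and the group total is Σ E_j = 57 + 21 + 34 + 10 + 14 + 17 + 15 + 13 + 39 + 51 = 271.
Each contributed unit returns 2.100 to the group, so the social optimum is full contribution by everyone: group total = 2.100 × 271 = 569.10.
Efficiency loss = (2.100 − 1) × 271 = 298.10.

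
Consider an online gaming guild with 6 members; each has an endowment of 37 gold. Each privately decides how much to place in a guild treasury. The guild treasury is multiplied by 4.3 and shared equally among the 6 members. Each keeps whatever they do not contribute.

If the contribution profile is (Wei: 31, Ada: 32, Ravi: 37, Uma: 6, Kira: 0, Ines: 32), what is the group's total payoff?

Total contributed: 31 + 32 + 37 + 6 + 0 + 32 = 138; total kept: 6 × 37 − 138 = 84.
The guild treasury pays out 4.3 × 138 = 593.40 in aggregate.
Group total = 84 + 593.40 = 677.40.

677.40 gold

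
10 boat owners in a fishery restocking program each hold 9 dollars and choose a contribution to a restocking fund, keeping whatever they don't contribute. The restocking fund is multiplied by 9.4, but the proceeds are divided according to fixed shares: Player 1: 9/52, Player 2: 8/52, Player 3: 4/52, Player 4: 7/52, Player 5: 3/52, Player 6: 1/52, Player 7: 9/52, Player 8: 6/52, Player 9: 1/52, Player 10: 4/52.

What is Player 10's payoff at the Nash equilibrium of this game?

Player j's private return per contributed unit is 9.4 × (j's share). Contributing is weakly dominant for j when that share is at least 1/9.4 = 0.1064, and contributing 0 is dominant otherwise.
The shares above 0.1064 belong to Player 1, Player 2, Player 4, Player 7 and Player 8, contributing 9 each; the remaining 5 contribute 0. Total contributed: 45.
Player 10 keeps 9 and receives 9.4 × 45 × 4/52 = 32.54 from the restocking fund, for a payoff of 41.54.

41.54 dollars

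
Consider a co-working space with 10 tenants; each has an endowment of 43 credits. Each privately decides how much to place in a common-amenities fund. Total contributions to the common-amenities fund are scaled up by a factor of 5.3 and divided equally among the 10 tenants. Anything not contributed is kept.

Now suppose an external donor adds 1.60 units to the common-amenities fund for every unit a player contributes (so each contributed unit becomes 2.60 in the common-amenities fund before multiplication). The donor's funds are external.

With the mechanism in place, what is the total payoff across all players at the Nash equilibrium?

5925.40 credits

Under the mechanism each unit contributed yields 5.3 × 2.60 / 10 = 1.3780 back to its contributor per unit of net cost, which exceeds 1, making full contribution the dominant choice for everyone.
So the Nash equilibrium is full contribution by all 10; the group earns 5.3 × 2.60 × 430 = 5925.40.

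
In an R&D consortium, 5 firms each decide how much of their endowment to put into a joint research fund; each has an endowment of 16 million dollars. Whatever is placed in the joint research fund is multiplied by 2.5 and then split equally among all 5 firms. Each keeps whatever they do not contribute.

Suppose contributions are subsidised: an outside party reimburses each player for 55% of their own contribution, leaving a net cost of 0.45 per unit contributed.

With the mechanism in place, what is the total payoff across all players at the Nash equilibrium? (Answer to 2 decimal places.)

With the mechanism, a contributed unit returns (2.5/5) / 0.45 = 1.1111 per unit of net cost to the contributor — now above 1 — so contributing fully is weakly dominant for every player.
At the Nash equilibrium everyone contributes 16. Group total payoff = 5 × (16 × 0.55 + 2.5 × 16) = 244.00.

244.00 million dollars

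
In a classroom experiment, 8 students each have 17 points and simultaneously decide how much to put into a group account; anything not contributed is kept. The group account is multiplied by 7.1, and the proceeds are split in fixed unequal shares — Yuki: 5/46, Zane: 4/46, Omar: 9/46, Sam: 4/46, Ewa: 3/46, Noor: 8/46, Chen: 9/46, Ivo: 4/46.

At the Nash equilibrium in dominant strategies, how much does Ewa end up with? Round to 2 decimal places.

Player j's private return per contributed unit is 7.1 × (j's share). Contributing is weakly dominant for j when that share is at least 1/7.1 = 0.1408, and contributing 0 is dominant otherwise.
Omar, Noor and Chen clear that bar, contributing 17 each; the remaining 5 contribute 0. Total contributed: 51.
Ewa keeps 17 and receives 7.1 × 51 × 3/46 = 23.62 from the group account, for a payoff of 40.62.

40.62 points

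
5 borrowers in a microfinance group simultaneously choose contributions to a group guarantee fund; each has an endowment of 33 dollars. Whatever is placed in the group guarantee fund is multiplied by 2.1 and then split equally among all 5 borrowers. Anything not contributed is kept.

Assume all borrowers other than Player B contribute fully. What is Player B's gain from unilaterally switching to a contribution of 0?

Switching from a contribution of 33 to 0 lets Player B keep an extra 33 dollars, but lowers the group guarantee fund by 33, which costs Player B their own share of that drop: 2.1/5 × 33 = 13.86.
Net gain = 33 − 13.86 = 19.14. The private return per contributed unit (0.4200) is below 1, so free-riding is indeed the best response regardless of what the others do.

19.14 dollars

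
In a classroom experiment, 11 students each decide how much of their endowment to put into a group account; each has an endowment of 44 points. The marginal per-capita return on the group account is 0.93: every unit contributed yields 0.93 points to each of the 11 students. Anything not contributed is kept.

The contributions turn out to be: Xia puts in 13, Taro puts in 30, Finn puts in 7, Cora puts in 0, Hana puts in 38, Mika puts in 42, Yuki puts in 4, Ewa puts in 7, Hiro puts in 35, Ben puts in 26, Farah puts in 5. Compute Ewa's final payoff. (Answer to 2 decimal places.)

Total contributed: 13 + 30 + 7 + 0 + 38 + 42 + 4 + 7 + 35 + 26 + 5 = 207.
Each receives 0.93 × 207 = 192.51 from the group account.
Ewa keeps 44 − 7 = 37, so Ewa's payoff is 37 + 192.51 = 229.51.

229.51 points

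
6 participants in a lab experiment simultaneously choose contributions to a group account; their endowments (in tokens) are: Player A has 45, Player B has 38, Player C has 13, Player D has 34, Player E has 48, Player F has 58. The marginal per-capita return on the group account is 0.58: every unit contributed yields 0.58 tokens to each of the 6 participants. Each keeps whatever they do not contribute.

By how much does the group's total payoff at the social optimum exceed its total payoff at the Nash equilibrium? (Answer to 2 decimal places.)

585.28 tokens

The private return per contributed unit is 0.58 < 1 for everyone, so the Nash equilibrium is zero contribution and the group total is Σ E_j = 45 + 38 + 13 + 34 + 48 + 58 = 236.
Each contributed unit returns 3.480 to the group, so the social optimum is full contribution by everyone: group total = 3.480 × 236 = 821.28.
Efficiency loss = (3.480 − 1) × 236 = 585.28.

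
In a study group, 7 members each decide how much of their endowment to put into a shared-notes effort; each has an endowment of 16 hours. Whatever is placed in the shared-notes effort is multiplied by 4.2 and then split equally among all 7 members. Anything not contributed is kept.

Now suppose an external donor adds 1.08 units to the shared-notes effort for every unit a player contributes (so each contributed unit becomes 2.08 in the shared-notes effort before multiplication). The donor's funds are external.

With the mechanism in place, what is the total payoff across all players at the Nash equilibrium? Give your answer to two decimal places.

The effective private return per unit is now 4.2 × 2.08 / 7 = 1.2480 > 1, so every player's dominant strategy flips to full contribution.
At the Nash equilibrium everyone contributes 16. Group total payoff = 4.2 × 2.08 × 112 = 978.43.

978.43 hours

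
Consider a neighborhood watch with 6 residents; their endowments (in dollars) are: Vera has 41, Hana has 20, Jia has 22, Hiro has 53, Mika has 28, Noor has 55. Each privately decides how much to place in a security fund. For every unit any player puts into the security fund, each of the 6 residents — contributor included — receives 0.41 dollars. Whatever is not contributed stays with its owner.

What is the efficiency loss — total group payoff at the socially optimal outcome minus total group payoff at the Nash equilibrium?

The private return per contributed unit is 0.41 < 1 for everyone, so the Nash equilibrium is zero contribution and the group total is Σ E_j = 41 + 20 + 22 + 53 + 28 + 55 = 219.
Each contributed unit returns 2.460 to the group, so the social optimum is full contribution by everyone: group total = 2.460 × 219 = 538.74.
Efficiency loss = (2.460 − 1) × 219 = 319.74.

319.74 dollars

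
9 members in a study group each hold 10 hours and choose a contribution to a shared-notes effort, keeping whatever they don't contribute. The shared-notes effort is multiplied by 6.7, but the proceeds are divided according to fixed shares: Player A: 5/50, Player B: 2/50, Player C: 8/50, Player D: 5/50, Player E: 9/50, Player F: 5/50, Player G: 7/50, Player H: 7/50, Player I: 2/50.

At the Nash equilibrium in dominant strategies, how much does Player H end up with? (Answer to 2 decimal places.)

For player j, contributing a unit is worthwhile iff 6.7 × (j's share) ≥ 1, i.e. iff j's share is at least 0.1493.
Player C and Player E are above the threshold, contributing 10 each; the remaining 7 contribute 0. Total contributed: 20.
Player H keeps 10 and receives 6.7 × 20 × 7/50 = 18.76 from the shared-notes effort, for a payoff of 28.76.

28.76 hours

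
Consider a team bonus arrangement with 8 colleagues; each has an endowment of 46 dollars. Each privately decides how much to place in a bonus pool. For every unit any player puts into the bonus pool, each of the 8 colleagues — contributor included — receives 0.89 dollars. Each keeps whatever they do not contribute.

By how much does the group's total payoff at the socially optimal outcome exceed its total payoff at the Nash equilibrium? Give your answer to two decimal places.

The private return per contributed unit is 0.89 < 1, so contributing 0 is dominant for every player. At the Nash equilibrium everyone keeps their 46, and the group total is 8 × 46 = 368.
Each contributed unit returns 7.120 to the group as a whole (0.89 to each of 8 players), which exceeds 1, so the social optimum is full contribution: group total = 7.120 × 368 = 2620.16.
Efficiency loss = 2620.16 − 368 = 2252.16.

2252.16 dollars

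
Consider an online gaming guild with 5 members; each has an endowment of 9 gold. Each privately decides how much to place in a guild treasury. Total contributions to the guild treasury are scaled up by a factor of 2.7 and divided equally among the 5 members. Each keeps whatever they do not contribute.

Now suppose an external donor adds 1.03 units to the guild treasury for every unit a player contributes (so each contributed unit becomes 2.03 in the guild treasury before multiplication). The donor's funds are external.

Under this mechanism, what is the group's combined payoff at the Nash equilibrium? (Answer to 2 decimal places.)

246.65 gold

The effective private return per unit is now 2.7 × 2.03 / 5 = 1.0962 > 1, so every player's dominant strategy flips to full contribution.
So the Nash equilibrium is full contribution by all 5; the group earns 2.7 × 2.03 × 45 = 246.65.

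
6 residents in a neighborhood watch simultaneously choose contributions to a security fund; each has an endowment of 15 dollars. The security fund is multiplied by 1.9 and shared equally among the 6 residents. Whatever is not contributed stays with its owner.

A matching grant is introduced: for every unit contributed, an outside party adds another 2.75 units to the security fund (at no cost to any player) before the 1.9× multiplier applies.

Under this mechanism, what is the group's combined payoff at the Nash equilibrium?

The effective private return per unit is now 1.9 × 3.75 / 6 = 1.1875 > 1, so every player's dominant strategy flips to full contribution.
At the Nash equilibrium everyone contributes 15. Group total payoff = 1.9 × 3.75 × 90 = 641.25.

641.25 dollars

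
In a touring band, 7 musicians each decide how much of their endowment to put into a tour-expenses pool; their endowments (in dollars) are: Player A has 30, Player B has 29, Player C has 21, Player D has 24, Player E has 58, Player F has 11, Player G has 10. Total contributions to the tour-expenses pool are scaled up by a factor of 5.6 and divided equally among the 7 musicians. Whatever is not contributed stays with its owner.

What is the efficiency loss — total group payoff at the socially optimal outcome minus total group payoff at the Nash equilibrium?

The private return per contributed unit is 5.6/7 = 0.8000 < 1 for every player regardless of endowment, so the Nash equilibrium is zero contribution and the group total is Σ E_j = 30 + 29 + 21 + 24 + 58 + 11 + 10 = 183.
Each contributed unit returns 5.600 to the group, so the social optimum is full contribution by everyone: group total = 5.600 × 183 = 1024.80.
Efficiency loss = (5.600 − 1) × 183 = 841.80.

841.80 dollars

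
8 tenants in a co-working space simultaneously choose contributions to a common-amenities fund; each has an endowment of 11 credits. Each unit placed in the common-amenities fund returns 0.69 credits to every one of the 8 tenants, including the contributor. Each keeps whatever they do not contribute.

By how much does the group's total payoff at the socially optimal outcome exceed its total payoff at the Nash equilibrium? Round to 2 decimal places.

397.76 credits

The private return per contributed unit is 0.69 < 1, so contributing 0 is dominant for every player. At the Nash equilibrium everyone keeps their 11, and the group total is 8 × 11 = 88.
Each contributed unit returns 5.520 to the group as a whole (0.69 to each of 8 players), which exceeds 1, so the social optimum is full contribution: group total = 5.520 × 88 = 485.76.
Efficiency loss = 485.76 − 88 = 397.76.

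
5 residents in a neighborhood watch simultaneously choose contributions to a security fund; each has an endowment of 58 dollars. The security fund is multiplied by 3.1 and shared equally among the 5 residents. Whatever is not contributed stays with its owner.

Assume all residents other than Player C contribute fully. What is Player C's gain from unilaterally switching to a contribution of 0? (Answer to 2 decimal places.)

Switching from a contribution of 58 to 0 lets Player C keep an extra 58 dollars, but lowers the security fund by 58, which costs Player C their own share of that drop: 3.1/5 × 58 = 35.96.
Net gain = 58 − 35.96 = 22.04. The private return per contributed unit (0.6200) is below 1, so free-riding is indeed the best response regardless of what the others do.

22.04 dollars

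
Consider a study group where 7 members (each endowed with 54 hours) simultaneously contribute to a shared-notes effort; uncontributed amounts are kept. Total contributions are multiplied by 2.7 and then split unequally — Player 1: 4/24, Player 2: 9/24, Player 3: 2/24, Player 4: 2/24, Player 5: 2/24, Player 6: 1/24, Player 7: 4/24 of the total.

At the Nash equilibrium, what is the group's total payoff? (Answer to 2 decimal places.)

Each unit j contributes comes back to j as 2.7 × (j's share), so j prefers to contribute only if that share exceeds 1/2.7 = 0.3704; otherwise keeping the unit dominates.
The only share above 0.3704 is Player 2's 9/24, contributing 54; the remaining 6 contribute 0. Total contributed: 54.
The shared-notes effort pays out 2.7 × 54 = 145.80 in total (split across the unequal shares, but the aggregate is all that matters for the group sum).
The 6 free-riders keep 54 each, adding 324. Group total = 324 + 145.80 = 469.80.

469.80 hours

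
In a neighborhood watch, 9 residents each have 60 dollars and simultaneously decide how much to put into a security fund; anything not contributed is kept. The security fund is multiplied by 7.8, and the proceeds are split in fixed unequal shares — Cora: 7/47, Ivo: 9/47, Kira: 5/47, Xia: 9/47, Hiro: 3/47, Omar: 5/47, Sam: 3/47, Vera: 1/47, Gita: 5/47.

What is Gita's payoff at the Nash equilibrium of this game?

209.36 dollars

Each unit j contributes comes back to j as 7.8 × (j's share), so j prefers to contribute only if that share exceeds 1/7.8 = 0.1282; otherwise keeping the unit dominates.
Cora, Ivo and Xia clear that bar, contributing 60 each; the remaining 6 contribute 0. Total contributed: 180.
Gita keeps 60 and receives 7.8 × 180 × 5/47 = 149.36 from the security fund, for a payoff of 209.36.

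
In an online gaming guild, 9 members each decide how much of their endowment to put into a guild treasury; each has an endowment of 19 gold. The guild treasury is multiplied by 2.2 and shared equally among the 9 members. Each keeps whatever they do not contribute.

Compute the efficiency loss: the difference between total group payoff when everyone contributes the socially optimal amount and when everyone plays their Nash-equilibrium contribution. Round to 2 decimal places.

Each contributed unit returns 2.2/9 = 0.2444 to its contributor — below 1 — so contributing 0 is dominant for every player. At the Nash equilibrium everyone keeps their 19, and the group total is 9 × 19 = 171.
Each contributed unit returns 2.200 to the group as a whole (0.2444 to each of 9 players), which exceeds 1, so the social optimum is full contribution: group total = 2.200 × 171 = 376.20.
Efficiency loss = 376.20 − 171 = 205.20.

205.20 gold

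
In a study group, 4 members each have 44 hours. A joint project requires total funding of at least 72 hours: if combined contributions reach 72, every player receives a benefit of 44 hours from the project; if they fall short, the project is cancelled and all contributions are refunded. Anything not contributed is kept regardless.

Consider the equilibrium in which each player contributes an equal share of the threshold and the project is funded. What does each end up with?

Equal share of the threshold: 72/4 = 18.
At this profile no one gains by cutting their contribution: any cut drops the total below 72, the project is cancelled, contributions are refunded, and the deviator ends with 44, which is less than 44 − 18 + 44 = 70. Contributing more than 18 just wastes the excess. So contributing exactly 18 is a best response.
Each player's payoff: 44 − 18 + 44 = 70.

70 hours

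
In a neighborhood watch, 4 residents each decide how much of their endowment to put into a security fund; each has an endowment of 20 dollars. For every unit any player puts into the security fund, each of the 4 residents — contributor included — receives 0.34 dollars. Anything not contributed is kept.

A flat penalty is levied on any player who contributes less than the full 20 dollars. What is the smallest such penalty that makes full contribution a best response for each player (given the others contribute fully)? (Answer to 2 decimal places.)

13.20 dollars

Given the others contribute fully, the best deviation is to contribute 0 (any partial contribution still incurs the fine and gives up units whose private return 0.34 is below 1).
Deviating from 20 to 0 saves 20 dollars but forfeits the deviator's share of the drop in the security fund: 0.34 × 20 = 6.80.
So the deviation gain is 20 − 6.80 = 13.20, and the fine must be at least 13.20 dollars to wipe it out.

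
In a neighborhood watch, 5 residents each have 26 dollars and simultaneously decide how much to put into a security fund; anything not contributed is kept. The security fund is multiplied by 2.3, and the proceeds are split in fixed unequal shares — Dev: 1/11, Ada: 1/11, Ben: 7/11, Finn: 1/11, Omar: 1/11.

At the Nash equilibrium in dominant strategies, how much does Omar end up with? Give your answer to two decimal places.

31.44 dollars

Each unit j contributes comes back to j as 2.3 × (j's share), so j prefers to contribute only if that share exceeds 1/2.3 = 0.4348; otherwise keeping the unit dominates.
Only Ben (7/11) clears that bar, contributing 26; the remaining 4 contribute 0. Total contributed: 26.
Omar keeps 26 and receives 2.3 × 26 × 1/11 = 5.44 from the security fund, for a payoff of 31.44.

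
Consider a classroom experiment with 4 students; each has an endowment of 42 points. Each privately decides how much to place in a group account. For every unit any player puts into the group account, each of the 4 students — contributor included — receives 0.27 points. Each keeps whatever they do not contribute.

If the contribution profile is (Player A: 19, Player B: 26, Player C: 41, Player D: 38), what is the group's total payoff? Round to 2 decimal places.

177.92 points

Total contributed: 19 + 26 + 41 + 38 = 124; total kept: 4 × 42 − 124 = 44.
The group account pays out 0.27 × 4 × 124 = 133.92 in aggregate.
Group total = 44 + 133.92 = 177.92.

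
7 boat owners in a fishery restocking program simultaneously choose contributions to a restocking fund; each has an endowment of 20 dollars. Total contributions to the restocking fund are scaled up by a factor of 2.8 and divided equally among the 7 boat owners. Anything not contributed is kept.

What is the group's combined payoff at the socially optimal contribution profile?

Each contributed unit returns 2.800 to the group as a whole (0.4000 to each of 7 players), which exceeds 1, so the social optimum is full contribution: group total = 2.800 × 140 = 392.00.

392.00 dollars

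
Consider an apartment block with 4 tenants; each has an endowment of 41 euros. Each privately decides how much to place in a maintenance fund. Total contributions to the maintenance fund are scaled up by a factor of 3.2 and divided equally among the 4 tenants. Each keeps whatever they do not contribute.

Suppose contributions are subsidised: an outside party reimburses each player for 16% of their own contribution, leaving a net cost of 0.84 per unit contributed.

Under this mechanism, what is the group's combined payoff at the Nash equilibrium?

The effective private return is (3.2/4) / 0.84 = 0.9524, which is still under 1, so the mechanism doesn't change anyone's dominant strategy: zero contribution.
At the Nash equilibrium no one contributes; group total payoff = 4 × 41 = 164.

164.00 euros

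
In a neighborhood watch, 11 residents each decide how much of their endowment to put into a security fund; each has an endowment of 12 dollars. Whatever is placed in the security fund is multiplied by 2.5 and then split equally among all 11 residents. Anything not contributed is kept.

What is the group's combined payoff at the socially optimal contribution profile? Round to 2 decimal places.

Each contributed unit returns 2.500 to the group as a whole (0.2273 to each of 11 players), which exceeds 1, so the social optimum is full contribution: group total = 2.500 × 132 = 330.00.

330.00 dollars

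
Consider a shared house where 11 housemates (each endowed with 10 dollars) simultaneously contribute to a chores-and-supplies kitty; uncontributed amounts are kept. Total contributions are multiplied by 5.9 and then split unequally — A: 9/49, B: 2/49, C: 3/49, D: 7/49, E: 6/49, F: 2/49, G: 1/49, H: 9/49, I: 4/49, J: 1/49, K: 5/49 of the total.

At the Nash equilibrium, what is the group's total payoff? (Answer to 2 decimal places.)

208.00 dollars

A player with share s gets back 5.9·s per unit contributed, so full contribution is dominant for anyone with s > 1/5.9 = 0.1695 and zero contribution is dominant for anyone below.
The shares above 0.1695 belong to A and H, contributing 10 each; the remaining 9 contribute 0. Total contributed: 20.
The chores-and-supplies kitty pays out 5.9 × 20 = 118.00 in total (split across the unequal shares, but the aggregate is all that matters for the group sum).
The 9 free-riders keep 10 each, adding 90. Group total = 90 + 118.00 = 208.00.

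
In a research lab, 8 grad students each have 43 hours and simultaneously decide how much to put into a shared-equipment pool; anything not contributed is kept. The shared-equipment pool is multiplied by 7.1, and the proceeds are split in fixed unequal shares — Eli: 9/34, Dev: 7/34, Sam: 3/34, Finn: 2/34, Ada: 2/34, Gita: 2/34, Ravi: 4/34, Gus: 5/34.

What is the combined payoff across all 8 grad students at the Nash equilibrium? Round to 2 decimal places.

Each unit j contributes comes back to j as 7.1 × (j's share), so j prefers to contribute only if that share exceeds 1/7.1 = 0.1408; otherwise keeping the unit dominates.
Eli, Dev and Gus are above the threshold, contributing 43 each; the remaining 5 contribute 0. Total contributed: 129.
The shared-equipment pool pays out 7.1 × 129 = 915.90 in total (split across the unequal shares, but the aggregate is all that matters for the group sum).
The 5 free-riders keep 43 each, adding 215. Group total = 215 + 915.90 = 1130.90.

1130.90 hours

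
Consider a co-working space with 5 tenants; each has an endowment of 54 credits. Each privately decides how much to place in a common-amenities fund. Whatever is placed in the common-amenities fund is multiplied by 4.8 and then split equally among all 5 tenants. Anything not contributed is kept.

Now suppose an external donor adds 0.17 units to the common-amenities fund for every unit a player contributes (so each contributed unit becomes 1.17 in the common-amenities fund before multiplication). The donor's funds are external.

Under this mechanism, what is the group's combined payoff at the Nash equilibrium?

Under the mechanism each unit contributed yields 4.8 × 1.17 / 5 = 1.1232 back to its contributor per unit of net cost, which exceeds 1, making full contribution the dominant choice for everyone.
So the Nash equilibrium is full contribution by all 5; the group earns 4.8 × 1.17 × 270 = 1516.32.

1516.32 credits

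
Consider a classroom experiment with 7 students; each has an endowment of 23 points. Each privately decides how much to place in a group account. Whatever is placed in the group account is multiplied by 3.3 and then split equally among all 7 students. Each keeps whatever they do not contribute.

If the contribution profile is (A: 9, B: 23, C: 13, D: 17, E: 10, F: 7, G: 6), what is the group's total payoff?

Total contributed: 9 + 23 + 13 + 17 + 10 + 7 + 6 = 85; total kept: 7 × 23 − 85 = 76.
The group account pays out 3.3 × 85 = 280.50 in aggregate.
Group total = 76 + 280.50 = 356.50.

356.50 points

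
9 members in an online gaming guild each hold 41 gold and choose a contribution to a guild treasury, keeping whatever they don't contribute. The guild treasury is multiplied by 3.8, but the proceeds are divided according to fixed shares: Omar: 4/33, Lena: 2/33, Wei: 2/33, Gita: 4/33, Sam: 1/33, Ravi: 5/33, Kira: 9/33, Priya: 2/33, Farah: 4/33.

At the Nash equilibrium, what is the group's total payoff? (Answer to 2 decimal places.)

Each unit j contributes comes back to j as 3.8 × (j's share), so j prefers to contribute only if that share exceeds 1/3.8 = 0.2632; otherwise keeping the unit dominates.
Kira alone (share 9/33) is above the threshold, contributing 41; the remaining 8 contribute 0. Total contributed: 41.
The guild treasury pays out 3.8 × 41 = 155.80 in total (split across the unequal shares, but the aggregate is all that matters for the group sum).
The 8 free-riders keep 41 each, adding 328. Group total = 328 + 155.80 = 483.80.

483.80 gold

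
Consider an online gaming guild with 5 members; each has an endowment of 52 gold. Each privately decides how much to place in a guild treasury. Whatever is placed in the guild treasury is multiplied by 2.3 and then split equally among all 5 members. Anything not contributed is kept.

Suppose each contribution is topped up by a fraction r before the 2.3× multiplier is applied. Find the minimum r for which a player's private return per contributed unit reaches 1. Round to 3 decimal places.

1.174

With matching at rate r, one contributed unit becomes (1 + r) in the guild treasury and returns 2.3 × (1 + r) / 5 to the contributor.
Setting this equal to 1: 1 + r = 5/2.3 = 2.1739.
So the minimum matching rate is r = 2.1739 − 1 = 1.174.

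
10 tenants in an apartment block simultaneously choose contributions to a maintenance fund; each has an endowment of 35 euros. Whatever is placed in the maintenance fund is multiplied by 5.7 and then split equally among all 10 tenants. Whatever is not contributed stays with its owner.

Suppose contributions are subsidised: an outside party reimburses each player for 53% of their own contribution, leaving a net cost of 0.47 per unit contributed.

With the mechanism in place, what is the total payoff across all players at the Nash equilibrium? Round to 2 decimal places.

Under the mechanism each unit contributed yields (5.7/10) / 0.47 = 1.2128 back to its contributor per unit of net cost, which exceeds 1, making full contribution the dominant choice for everyone.
So the Nash equilibrium is full contribution by all 10; the group earns 10 × (35 × 0.53 + 5.7 × 35) = 2180.50.

2180.50 euros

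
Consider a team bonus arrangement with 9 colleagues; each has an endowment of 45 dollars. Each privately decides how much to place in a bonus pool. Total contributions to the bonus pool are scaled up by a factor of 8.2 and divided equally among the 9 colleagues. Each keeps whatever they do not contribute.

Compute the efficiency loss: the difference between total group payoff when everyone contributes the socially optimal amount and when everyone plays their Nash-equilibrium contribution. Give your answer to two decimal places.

Each contributed unit returns 8.2/9 = 0.9111 to its contributor — below 1 — so contributing 0 is dominant for every player. At the Nash equilibrium everyone keeps their 45, and the group total is 9 × 45 = 405.
Each contributed unit returns 8.200 to the group as a whole (0.9111 to each of 9 players), which exceeds 1, so the social optimum is full contribution: group total = 8.200 × 405 = 3321.00.
Efficiency loss = 3321.00 − 405 = 2916.00.

2916.00 dollars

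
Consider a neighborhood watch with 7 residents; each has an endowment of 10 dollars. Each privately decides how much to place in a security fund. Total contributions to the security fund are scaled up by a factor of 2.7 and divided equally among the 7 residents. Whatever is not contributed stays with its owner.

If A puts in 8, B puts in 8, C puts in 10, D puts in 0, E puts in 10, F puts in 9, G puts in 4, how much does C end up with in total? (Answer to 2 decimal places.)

Total contributed: 8 + 8 + 10 + 0 + 10 + 9 + 4 = 49.
Each receives 2.7 × 49 / 7 = 18.90 from the security fund.
C keeps 10 − 10 = 0, so C's payoff is 0 + 18.90 = 18.90.

18.90 dollars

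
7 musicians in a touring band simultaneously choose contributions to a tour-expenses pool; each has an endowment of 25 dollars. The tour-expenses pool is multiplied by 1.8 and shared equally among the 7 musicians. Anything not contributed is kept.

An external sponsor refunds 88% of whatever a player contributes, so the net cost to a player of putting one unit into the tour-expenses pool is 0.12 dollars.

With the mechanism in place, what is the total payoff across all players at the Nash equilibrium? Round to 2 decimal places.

469.00 dollars

The effective private return per unit is now (1.8/7) / 0.12 = 2.1429 > 1, so every player's dominant strategy flips to full contribution.
At the Nash equilibrium everyone contributes 25. Group total payoff = 7 × (25 × 0.88 + 1.8 × 25) = 469.00.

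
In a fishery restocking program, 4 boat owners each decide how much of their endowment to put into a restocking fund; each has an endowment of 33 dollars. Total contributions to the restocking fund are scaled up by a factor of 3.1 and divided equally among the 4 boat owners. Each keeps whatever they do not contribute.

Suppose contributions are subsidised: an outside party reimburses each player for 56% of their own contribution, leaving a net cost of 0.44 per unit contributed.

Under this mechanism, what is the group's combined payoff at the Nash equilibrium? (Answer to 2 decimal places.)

With the mechanism, a contributed unit returns (3.1/4) / 0.44 = 1.7614 per unit of net cost to the contributor — now above 1 — so contributing fully is weakly dominant for every player.
At the Nash equilibrium everyone contributes 33. Group total payoff = 4 × (33 × 0.56 + 3.1 × 33) = 483.12.

483.12 dollars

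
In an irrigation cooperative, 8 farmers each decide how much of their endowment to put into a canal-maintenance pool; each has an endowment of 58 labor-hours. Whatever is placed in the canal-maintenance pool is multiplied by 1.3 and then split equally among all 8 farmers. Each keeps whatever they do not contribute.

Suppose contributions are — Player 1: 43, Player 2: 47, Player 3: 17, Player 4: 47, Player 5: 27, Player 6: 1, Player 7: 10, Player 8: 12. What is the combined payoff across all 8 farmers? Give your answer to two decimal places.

525.20 labor-hours

Total contributed: 43 + 47 + 17 + 47 + 27 + 1 + 10 + 12 = 204; total kept: 8 × 58 − 204 = 260.
The canal-maintenance pool pays out 1.3 × 204 = 265.20 in aggregate.
Group total = 260 + 265.20 = 525.20.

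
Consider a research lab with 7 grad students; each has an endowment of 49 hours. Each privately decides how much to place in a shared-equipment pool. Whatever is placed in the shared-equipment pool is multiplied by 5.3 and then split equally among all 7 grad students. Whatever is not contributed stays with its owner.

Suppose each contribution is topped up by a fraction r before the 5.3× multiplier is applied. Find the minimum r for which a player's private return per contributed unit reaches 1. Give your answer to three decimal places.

With matching at rate r, one contributed unit becomes (1 + r) in the shared-equipment pool and returns 5.3 × (1 + r) / 7 to the contributor.
Setting this equal to 1: 1 + r = 7/5.3 = 1.3208.
So the minimum matching rate is r = 1.3208 − 1 = 0.321.

0.321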